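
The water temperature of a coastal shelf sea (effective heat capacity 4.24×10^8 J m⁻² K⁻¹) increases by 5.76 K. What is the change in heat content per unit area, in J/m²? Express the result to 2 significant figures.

2.4×10^9

Areal heat capacity C = 4.24×10^8 J m⁻² K⁻¹ (given).
ΔQ = C ΔT = 4.24×10^8 × 5.76 = 2.44×10^9 J/m².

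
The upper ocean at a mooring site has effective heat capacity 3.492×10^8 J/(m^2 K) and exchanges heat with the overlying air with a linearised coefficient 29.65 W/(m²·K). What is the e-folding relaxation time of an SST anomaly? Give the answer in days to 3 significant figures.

136 days

Areal heat capacity C = 3.492×10^8 J/(m^2 K) (given).
Relaxation time τ = C / λ = 3.49×10^8 / 29.65 = 1.18×10^7 s.
In days: 1.18×10^7 s / (86400 s/day) = 136 days.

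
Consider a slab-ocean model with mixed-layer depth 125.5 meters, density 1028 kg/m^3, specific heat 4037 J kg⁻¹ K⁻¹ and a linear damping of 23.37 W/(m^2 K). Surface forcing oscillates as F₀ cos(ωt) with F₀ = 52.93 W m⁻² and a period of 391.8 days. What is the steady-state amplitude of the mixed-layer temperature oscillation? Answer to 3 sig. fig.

Areal heat capacity C = ρ c_p D = 1028 × 4037 × 125.5 = 5.21×10^8 J m⁻² K⁻¹.
Angular frequency ω = 2π / T = 2π / 3.39×10^7 s = 1.86×10^-7 s⁻¹.
√((Cω)² + λ²) = √((96.7)² + 23.37²) = 99.5 W/(m²·K).
Amplitude A = F₀ / √((Cω)²+λ²) = 52.93 / 99.5 = 0.532 K.

0.532 K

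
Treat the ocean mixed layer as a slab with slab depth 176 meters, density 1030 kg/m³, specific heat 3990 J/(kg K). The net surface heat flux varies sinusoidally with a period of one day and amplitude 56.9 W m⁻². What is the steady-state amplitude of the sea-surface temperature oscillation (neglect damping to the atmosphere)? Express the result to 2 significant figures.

0.0011 K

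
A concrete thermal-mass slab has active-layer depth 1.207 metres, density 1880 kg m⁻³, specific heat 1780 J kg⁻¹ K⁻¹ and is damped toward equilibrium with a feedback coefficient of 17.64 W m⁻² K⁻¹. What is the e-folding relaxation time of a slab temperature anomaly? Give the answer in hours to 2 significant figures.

64 hours

Areal heat capacity C = ρ c_p D = 1880 × 1780 × 1.207 = 4.04×10^6 J m⁻² K⁻¹.
Relaxation time τ = C / λ = 4.04×10^6 / 17.64 = 2.29×10^5 s.
In hours: 2.29×10^5 s / (3600 s/hour) = 63.6 hours.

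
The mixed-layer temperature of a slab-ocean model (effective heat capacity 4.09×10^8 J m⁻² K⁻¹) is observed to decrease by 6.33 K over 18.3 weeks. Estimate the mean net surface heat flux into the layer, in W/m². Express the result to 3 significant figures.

-234

Areal heat capacity C = 4.09×10^8 J m⁻² K⁻¹ (given).
Required heat per unit area: Q = C ΔT = 4.09×10^8 × -6.33 = -2.59×10^9 J/m².
Flux F = Q / Δt = -2.59×10^9 / 1.11×10^7 s = -234 W/m².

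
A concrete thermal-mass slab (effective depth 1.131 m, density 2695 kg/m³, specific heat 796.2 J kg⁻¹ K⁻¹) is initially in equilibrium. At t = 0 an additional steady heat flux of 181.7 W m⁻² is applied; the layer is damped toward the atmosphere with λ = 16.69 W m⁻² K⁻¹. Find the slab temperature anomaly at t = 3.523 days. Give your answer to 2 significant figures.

9.5 K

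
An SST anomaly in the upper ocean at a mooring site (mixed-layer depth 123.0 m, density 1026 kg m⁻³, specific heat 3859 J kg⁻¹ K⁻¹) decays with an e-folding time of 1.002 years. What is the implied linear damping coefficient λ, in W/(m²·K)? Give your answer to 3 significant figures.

Areal heat capacity C = ρ c_p D = 1026 × 3859 × 123.0 = 4.87×10^8 J m⁻² K⁻¹.
τ = 1.002 years = 3.16×10^7 s.
λ = C / τ = 4.87×10^8 / 3.16×10^7 = 15.4 W/(m²·K).

15.4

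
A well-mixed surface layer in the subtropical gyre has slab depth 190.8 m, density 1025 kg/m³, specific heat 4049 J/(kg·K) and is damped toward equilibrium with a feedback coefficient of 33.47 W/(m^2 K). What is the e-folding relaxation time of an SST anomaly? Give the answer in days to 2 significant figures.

Areal heat capacity C = ρ c_p D = 1025 × 4049 × 190.8 = 7.92×10^8 J/(m²·K).
Relaxation time τ = C / λ = 7.92×10^8 / 33.47 = 2.37×10^7 s.
In days: 2.37×10^7 s / (86400 s/day) = 274 days.

270 days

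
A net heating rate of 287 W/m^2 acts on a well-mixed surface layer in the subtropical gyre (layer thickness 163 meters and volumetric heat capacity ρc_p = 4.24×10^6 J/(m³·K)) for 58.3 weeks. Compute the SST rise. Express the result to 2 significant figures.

Areal heat capacity C = ρc_p × D = 4.24×10^6 × 163 = 6.91×10^8 J/(m²·K).
Net heat input Q = F Δt = 287 × (58.3 weeks × 6.048×10^5 s/week) = 1.01×10^10 J/m².
ΔT = Q / C = 1.01×10^10 / 6.91×10^8 = 14.6 K.

15 K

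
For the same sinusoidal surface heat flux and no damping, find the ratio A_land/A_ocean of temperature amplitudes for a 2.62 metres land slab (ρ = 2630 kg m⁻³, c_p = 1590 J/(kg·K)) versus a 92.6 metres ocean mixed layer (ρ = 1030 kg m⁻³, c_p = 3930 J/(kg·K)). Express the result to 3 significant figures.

34.2

C_ocean = 1030 × 3930 × 92.6 = 3.75×10^8 J/(m²·K).
C_land = 2630 × 1590 × 2.62 = 1.10×10^7 J/(m²·K).
Undamped amplitude ∝ 1/C, so A_land/A_ocean = C_ocean/C_land = 34.2.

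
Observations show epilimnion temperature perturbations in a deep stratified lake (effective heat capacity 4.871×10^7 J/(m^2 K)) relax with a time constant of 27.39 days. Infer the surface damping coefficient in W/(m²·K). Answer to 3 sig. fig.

20.6

Areal heat capacity C = 4.871×10^7 J/(m^2 K) (given).
τ = 27.39 days = 2.37×10^6 s.
λ = C / τ = 4.87×10^7 / 2.37×10^6 = 20.6 W/(m²·K).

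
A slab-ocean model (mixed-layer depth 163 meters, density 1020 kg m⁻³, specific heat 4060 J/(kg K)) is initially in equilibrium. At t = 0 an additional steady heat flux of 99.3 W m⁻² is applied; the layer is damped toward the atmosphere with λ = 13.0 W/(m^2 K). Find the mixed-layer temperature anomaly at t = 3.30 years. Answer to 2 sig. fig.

Areal heat capacity C = ρ c_p D = 1020 × 4060 × 163 = 6.75×10^8 J m⁻² K⁻¹.
τ = C / λ = 6.75×10^8 / 13.0 = 5.19×10^7 s.
Equilibrium anomaly ΔT_eq = F / λ = 99.3 / 13.0 = 7.64 K.
t = 3.30 years = 1.04×10^8 s, so t/τ = 2.01.
ΔT(t) = ΔT_eq (1 − e^(−t/τ)) = 7.64 × (1 − e^−2.01) = 6.61 K.

6.6 K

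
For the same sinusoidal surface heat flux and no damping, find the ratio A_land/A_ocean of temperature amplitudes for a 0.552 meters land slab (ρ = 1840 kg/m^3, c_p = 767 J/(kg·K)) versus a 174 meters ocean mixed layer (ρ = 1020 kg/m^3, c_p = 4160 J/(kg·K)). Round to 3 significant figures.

C_ocean = 1020 × 4160 × 174 = 7.38×10^8 J/(m²·K).
C_land = 1840 × 767 × 0.552 = 7.79×10^5 J/(m²·K).
Undamped amplitude ∝ 1/C, so A_land/A_ocean = C_ocean/C_land = 948.

948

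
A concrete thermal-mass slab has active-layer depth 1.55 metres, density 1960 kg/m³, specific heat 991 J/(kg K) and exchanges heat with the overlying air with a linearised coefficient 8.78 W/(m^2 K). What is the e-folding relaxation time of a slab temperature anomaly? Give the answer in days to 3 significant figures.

3.97 days

Areal heat capacity C = ρ c_p D = 1960 × 991 × 1.55 = 3.01×10^6 J m⁻² K⁻¹.
Relaxation time τ = C / λ = 3.01×10^6 / 8.78 = 3.43×10^5 s.
In days: 3.43×10^5 s / (86400 s/day) = 3.97 days.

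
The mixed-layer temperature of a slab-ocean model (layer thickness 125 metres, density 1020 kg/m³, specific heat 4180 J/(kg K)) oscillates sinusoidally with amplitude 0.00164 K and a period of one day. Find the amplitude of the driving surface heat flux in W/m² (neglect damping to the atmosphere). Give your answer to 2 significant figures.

Areal heat capacity C = ρ c_p D = 1020 × 4180 × 125 = 5.33×10^8 J m⁻² K⁻¹.
ω = 2π / 86400 s = 7.27×10^-5 s⁻¹.
Cω = 5.33×10^8 × 7.27×10^-5 = 38800 W/(m²·K).
F₀ = A × Cω = 0.00164 × 38800 = 63.6 W/m².

64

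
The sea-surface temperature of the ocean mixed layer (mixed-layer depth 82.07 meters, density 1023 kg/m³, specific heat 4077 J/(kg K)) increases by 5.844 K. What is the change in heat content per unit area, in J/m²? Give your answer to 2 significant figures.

Areal heat capacity C = ρ c_p D = 1023 × 4077 × 82.07 = 3.42×10^8 J m⁻² K⁻¹.
ΔQ = C ΔT = 3.42×10^8 × 5.844 = 2.00×10^9 J/m².

2.0×10^9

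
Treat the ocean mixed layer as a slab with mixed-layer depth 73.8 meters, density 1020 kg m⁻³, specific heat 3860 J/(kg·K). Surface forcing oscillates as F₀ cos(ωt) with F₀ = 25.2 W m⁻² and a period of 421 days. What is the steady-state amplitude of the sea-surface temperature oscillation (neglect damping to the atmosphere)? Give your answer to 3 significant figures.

0.502 K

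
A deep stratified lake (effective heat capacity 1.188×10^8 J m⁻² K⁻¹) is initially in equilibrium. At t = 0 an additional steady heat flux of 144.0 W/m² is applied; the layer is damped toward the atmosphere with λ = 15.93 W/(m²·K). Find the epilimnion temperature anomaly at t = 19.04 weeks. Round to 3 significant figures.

7.11 K

Areal heat capacity C = 1.188×10^8 J m⁻² K⁻¹ (given).
τ = C / λ = 1.19×10^8 / 15.93 = 7.46×10^6 s.
Equilibrium anomaly ΔT_eq = F / λ = 144.0 / 15.93 = 9.04 K.
t = 19.04 weeks = 1.15×10^7 s, so t/τ = 1.54.
ΔT(t) = ΔT_eq (1 − e^(−t/τ)) = 9.04 × (1 − e^−1.54) = 7.11 K.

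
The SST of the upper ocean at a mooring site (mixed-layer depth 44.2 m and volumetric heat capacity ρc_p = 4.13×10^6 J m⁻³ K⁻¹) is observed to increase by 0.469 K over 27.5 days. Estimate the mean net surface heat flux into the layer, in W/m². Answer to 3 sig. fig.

Areal heat capacity C = ρc_p × D = 4.13×10^6 × 44.2 = 1.83×10^8 J m⁻² K⁻¹.
Required heat per unit area: Q = C ΔT = 1.83×10^8 × 0.469 = 8.56×10^7 J/m².
Flux F = Q / Δt = 8.56×10^7 / 2.38×10^6 s = 36.0 W/m².

36.0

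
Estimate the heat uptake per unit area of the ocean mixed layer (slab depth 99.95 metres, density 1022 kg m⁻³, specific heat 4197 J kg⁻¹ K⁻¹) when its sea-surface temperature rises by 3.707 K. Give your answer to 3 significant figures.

Areal heat capacity C = ρ c_p D = 1022 × 4197 × 99.95 = 4.29×10^8 J m⁻² K⁻¹.
ΔQ = C ΔT = 4.29×10^8 × 3.707 = 1.59×10^9 J/m².

1.59×10^9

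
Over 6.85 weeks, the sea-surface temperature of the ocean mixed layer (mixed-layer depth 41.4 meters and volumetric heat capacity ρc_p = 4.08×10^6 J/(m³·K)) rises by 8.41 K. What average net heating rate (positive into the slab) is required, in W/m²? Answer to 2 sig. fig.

Areal heat capacity C = ρc_p × D = 4.08×10^6 × 41.4 = 1.69×10^8 J m⁻² K⁻¹.
Required heat per unit area: Q = C ΔT = 1.69×10^8 × 8.41 = 1.42×10^9 J/m².
Flux F = Q / Δt = 1.42×10^9 / 4.14×10^6 s = 343 W/m².

340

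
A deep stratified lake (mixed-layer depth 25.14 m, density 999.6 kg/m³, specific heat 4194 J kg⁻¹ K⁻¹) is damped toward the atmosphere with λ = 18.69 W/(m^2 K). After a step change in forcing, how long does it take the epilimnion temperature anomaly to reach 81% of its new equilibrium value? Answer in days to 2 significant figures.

110 days

Areal heat capacity C = ρ c_p D = 999.6 × 4194 × 25.14 = 1.05×10^8 J/(m²·K).
τ = C / λ = 1.05×10^8 / 18.69 = 5.64×10^6 s.
Fraction reached: 1 − e^(−t/τ) = 0.81 ⇒ t = −τ ln(1 − 0.81) = τ × 1.66.
t = 9.37×10^6 s = 108 days.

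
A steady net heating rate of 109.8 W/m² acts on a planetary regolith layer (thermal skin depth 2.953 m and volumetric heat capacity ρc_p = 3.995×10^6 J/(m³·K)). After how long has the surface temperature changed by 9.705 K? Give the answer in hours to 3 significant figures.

290 hours

Areal heat capacity C = ρc_p × D = 3.995×10^6 × 2.953 = 1.18×10^7 J/(m^2 K).
Time required: Δt = C ΔT / F = 1.18×10^7 × 9.705 / 109.8 = 1.04×10^6 s.
In hours: 1.04×10^6 s / (3600 s/hour) = 290 hours.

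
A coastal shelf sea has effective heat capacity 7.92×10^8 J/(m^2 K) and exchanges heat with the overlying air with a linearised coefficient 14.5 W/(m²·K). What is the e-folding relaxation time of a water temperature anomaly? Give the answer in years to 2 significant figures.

Areal heat capacity C = 7.92×10^8 J/(m^2 K) (given).
Relaxation time τ = C / λ = 7.92×10^8 / 14.5 = 5.46×10^7 s.
In years: 5.46×10^7 s / (3.156×10^7 s/year) = 1.73 years.

1.7 years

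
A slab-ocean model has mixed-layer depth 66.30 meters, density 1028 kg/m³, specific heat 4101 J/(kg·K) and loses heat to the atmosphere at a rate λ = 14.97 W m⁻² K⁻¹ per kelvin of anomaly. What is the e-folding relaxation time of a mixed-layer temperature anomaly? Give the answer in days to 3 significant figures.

216 days

Areal heat capacity C = ρ c_p D = 1028 × 4101 × 66.30 = 2.80×10^8 J/(m^2 K).
Relaxation time τ = C / λ = 2.80×10^8 / 14.97 = 1.87×10^7 s.
In days: 1.87×10^7 s / (86400 s/day) = 216 days.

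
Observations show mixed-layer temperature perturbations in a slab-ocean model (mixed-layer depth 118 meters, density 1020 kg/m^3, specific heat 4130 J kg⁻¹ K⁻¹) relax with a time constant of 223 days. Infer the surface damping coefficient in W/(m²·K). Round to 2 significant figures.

26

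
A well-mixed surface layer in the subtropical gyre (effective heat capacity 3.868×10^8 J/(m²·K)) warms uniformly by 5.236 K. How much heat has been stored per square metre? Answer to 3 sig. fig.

2.03×10^9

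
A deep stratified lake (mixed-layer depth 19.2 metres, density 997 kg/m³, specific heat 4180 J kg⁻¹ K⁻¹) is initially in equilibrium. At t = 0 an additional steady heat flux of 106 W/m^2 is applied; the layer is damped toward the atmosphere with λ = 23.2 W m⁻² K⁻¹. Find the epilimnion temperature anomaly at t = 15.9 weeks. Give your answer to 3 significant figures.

Areal heat capacity C = ρ c_p D = 997 × 4180 × 19.2 = 8.00×10^7 J/(m^2 K).
τ = C / λ = 8.00×10^7 / 23.2 = 3.45×10^6 s.
Equilibrium anomaly ΔT_eq = F / λ = 106 / 23.2 = 4.57 K.
t = 15.9 weeks = 9.62×10^6 s, so t/τ = 2.79.
ΔT(t) = ΔT_eq (1 − e^(−t/τ)) = 4.57 × (1 − e^−2.79) = 4.29 K.

4.29 K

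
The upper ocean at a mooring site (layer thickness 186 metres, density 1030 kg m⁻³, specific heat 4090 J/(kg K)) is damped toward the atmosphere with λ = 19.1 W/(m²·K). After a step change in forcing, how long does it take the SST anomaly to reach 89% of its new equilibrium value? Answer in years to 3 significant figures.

Areal heat capacity C = ρ c_p D = 1030 × 4090 × 186 = 7.84×10^8 J m⁻² K⁻¹.
τ = C / λ = 7.84×10^8 / 19.1 = 4.10×10^7 s.
Fraction reached: 1 − e^(−t/τ) = 0.89 ⇒ t = −τ ln(1 − 0.89) = τ × 2.21.
t = 9.06×10^7 s = 2.87 years.

2.87 years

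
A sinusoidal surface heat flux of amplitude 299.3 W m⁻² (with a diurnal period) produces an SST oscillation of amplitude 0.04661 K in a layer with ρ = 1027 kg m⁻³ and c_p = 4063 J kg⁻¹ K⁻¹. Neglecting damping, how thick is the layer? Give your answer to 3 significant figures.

21.2 m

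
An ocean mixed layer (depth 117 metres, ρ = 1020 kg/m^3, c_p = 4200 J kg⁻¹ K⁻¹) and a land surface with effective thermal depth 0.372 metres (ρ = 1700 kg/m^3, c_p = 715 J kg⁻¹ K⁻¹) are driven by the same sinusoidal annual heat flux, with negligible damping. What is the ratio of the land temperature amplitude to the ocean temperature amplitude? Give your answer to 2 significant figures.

1100

C_ocean = 1020 × 4200 × 117 = 5.01×10^8 J/(m²·K).
C_land = 1700 × 715 × 0.372 = 4.52×10^5 J/(m²·K).
Undamped amplitude ∝ 1/C, so A_land/A_ocean = C_ocean/C_land = 1110.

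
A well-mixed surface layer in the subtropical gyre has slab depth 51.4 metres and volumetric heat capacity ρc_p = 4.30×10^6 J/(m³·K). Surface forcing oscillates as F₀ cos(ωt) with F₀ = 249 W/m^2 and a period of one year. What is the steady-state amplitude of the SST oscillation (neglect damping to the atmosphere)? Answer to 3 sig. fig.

5.65 K

Areal heat capacity C = ρc_p × D = 4.30×10^6 × 51.4 = 2.21×10^8 J/(m^2 K).
Angular frequency ω = 2π / T = 2π / 3.15×10^7 s = 1.99×10^-7 s⁻¹.
Cω = 2.21×10^8 × 1.99×10^-7 = 44.0 W/(m²·K).
Amplitude A = F₀ / (Cω) = 249 / 44.0 = 5.65 K.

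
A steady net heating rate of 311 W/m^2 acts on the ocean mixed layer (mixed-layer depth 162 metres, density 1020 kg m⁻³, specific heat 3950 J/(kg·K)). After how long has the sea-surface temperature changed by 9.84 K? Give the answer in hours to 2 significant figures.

5700 hours

Areal heat capacity C = ρ c_p D = 1020 × 3950 × 162 = 6.53×10^8 J/(m²·K).
Time required: Δt = C ΔT / F = 6.53×10^8 × 9.84 / 311 = 2.07×10^7 s.
In hours: 2.07×10^7 s / (3600 s/hour) = 5740 hours.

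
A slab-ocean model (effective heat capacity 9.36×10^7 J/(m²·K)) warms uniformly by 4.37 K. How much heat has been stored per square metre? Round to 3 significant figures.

4.09×10^8

Areal heat capacity C = 9.36×10^7 J/(m²·K) (given).
ΔQ = C ΔT = 9.36×10^7 × 4.37 = 4.09×10^8 J/m².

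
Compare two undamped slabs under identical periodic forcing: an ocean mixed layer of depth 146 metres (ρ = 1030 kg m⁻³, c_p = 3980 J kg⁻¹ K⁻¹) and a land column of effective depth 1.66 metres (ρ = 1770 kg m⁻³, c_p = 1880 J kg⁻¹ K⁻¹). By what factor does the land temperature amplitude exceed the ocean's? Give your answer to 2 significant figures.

110

C_ocean = 1030 × 3980 × 146 = 5.99×10^8 J/(m²·K).
C_land = 1770 × 1880 × 1.66 = 5.52×10^6 J/(m²·K).
Undamped amplitude ∝ 1/C, so A_land/A_ocean = C_ocean/C_land = 108.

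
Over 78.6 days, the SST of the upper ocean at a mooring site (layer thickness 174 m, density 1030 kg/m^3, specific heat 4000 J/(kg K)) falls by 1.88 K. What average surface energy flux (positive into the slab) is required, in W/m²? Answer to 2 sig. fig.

-200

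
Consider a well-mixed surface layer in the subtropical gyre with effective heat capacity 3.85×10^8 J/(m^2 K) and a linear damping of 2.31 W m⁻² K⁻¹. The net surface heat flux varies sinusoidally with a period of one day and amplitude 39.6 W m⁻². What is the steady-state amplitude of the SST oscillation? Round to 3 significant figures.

0.00141 K

Areal heat capacity C = 3.85×10^8 J/(m^2 K) (given).
Angular frequency ω = 2π / T = 2π / 86400 s = 7.27×10^-5 s⁻¹.
√((Cω)² + λ²) = √((28000)² + 2.31²) = 28000 W/(m²·K).
Amplitude A = F₀ / √((Cω)²+λ²) = 39.6 / 28000 = 0.00141 K.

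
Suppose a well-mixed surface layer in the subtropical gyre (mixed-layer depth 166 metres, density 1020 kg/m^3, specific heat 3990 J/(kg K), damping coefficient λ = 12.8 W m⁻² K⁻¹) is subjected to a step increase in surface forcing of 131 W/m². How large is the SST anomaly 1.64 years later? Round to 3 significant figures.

Areal heat capacity C = ρ c_p D = 1020 × 3990 × 166 = 6.76×10^8 J/(m²·K).
τ = C / λ = 6.76×10^8 / 12.8 = 5.28×10^7 s.
Equilibrium anomaly ΔT_eq = F / λ = 131 / 12.8 = 10.2 K.
t = 1.64 years = 5.18×10^7 s, so t/τ = 0.981.
ΔT(t) = ΔT_eq (1 − e^(−t/τ)) = 10.2 × (1 − e^−0.981) = 6.40 K.

6.40 K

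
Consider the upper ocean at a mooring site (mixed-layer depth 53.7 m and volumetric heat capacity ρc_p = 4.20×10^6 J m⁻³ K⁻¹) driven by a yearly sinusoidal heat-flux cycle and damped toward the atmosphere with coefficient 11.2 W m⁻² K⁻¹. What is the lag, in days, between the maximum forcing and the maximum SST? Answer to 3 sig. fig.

77.1 days

Areal heat capacity C = ρc_p × D = 4.20×10^6 × 53.7 = 2.26×10^8 J/(m²·K).
ω = 2π / 3.15×10^7 s = 1.99×10^-7 s⁻¹.
Phase lag φ = arctan(Cω/λ) = arctan(44.9/11.2) = 1.33 rad.
Time lag = φ / ω = 1.33 / 1.99×10^-7 = 6.66×10^6 s = 77.1 days.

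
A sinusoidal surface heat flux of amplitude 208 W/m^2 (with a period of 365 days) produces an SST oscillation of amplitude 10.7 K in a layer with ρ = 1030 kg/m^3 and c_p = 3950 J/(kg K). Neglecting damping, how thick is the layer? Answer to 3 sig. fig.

24.0 m

ω = 2π / 3.15×10^7 s = 1.99×10^-7 s⁻¹.
Required C = F₀ / (A ω) = 208 / (10.7 × 1.99×10^-7) = 9.76×10^7 J/(m²·K).
D = C / (ρ c_p) = 9.76×10^7 / (1030 × 3950) = 24.0 m.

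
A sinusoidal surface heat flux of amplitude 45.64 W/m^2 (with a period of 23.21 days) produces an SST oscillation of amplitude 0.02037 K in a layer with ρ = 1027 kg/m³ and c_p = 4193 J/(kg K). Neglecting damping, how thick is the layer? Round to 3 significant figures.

ω = 2π / 2.01×10^6 s = 3.13×10^-6 s⁻¹.
Required C = F₀ / (A ω) = 45.64 / (0.02037 × 3.13×10^-6) = 7.15×10^8 J/(m²·K).
D = C / (ρ c_p) = 7.15×10^8 / (1027 × 4193) = 166 m.

166 m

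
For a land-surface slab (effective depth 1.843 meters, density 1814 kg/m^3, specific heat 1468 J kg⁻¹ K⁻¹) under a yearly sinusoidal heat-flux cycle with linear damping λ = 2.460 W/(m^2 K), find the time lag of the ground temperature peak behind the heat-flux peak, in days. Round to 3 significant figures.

22.0 days

Areal heat capacity C = ρ c_p D = 1814 × 1468 × 1.843 = 4.91×10^6 J/(m²·K).
ω = 2π / 3.15×10^7 s = 1.99×10^-7 s⁻¹.
Phase lag φ = arctan(Cω/λ) = arctan(0.978/2.460) = 0.378 rad.
Time lag = φ / ω = 0.378 / 1.99×10^-7 = 1.90×10^6 s = 22.0 days.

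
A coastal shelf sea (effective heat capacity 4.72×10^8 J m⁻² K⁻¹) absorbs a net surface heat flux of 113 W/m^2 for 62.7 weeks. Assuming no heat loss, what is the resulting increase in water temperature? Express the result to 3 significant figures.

9.08 K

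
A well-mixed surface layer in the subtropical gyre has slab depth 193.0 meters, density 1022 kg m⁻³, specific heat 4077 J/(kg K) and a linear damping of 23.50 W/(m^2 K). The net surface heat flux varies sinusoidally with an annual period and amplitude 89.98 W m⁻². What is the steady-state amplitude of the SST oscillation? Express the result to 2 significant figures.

0.56 K

Areal heat capacity C = ρ c_p D = 1022 × 4077 × 193.0 = 8.04×10^8 J/(m^2 K).
Angular frequency ω = 2π / T = 2π / 3.15×10^7 s = 1.99×10^-7 s⁻¹.
√((Cω)² + λ²) = √((160)² + 23.50²) = 162 W/(m²·K).
Amplitude A = F₀ / √((Cω)²+λ²) = 89.98 / 162 = 0.556 K.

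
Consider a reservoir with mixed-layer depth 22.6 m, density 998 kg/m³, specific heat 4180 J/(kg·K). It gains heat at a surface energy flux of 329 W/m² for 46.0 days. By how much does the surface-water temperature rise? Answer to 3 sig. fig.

13.9 K

Areal heat capacity C = ρ c_p D = 998 × 4180 × 22.6 = 9.43×10^7 J/(m^2 K).
Net heat input Q = F Δt = 329 × (46.0 days × 86400 s/day) = 1.31×10^9 J/m².
ΔT = Q / C = 1.31×10^9 / 9.43×10^7 = 13.9 K.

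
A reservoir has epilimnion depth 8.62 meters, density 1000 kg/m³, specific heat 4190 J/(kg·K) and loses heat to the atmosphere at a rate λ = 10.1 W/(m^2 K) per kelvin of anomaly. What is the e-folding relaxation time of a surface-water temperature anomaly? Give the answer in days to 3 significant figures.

Areal heat capacity C = ρ c_p D = 1000 × 4190 × 8.62 = 3.61×10^7 J/(m^2 K).
Relaxation time τ = C / λ = 3.61×10^7 / 10.1 = 3.58×10^6 s.
In days: 3.58×10^6 s / (86400 s/day) = 41.4 days.

41.4 days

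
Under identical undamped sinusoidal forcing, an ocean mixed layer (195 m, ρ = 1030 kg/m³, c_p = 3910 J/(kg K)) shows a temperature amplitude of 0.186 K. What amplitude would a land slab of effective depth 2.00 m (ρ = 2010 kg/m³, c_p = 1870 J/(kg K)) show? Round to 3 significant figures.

C_ocean = 7.85×10^8 J/(m²·K); C_land = 7.52×10^6 J/(m²·K).
A ∝ 1/C ⇒ A_land = A_ocean × C_ocean/C_land = 0.186 × 104 = 19.4 K.

19.4 K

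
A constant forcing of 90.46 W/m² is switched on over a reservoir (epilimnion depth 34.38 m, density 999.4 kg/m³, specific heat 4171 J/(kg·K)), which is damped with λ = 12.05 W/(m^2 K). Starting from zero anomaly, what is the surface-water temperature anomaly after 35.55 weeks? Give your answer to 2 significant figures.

Areal heat capacity C = ρ c_p D = 999.4 × 4171 × 34.38 = 1.43×10^8 J/(m²·K).
τ = C / λ = 1.43×10^8 / 12.05 = 1.19×10^7 s.
Equilibrium anomaly ΔT_eq = F / λ = 90.46 / 12.05 = 7.51 K.
t = 35.55 weeks = 2.15×10^7 s, so t/τ = 1.81.
ΔT(t) = ΔT_eq (1 − e^(−t/τ)) = 7.51 × (1 − e^−1.81) = 6.28 K.

6.3 K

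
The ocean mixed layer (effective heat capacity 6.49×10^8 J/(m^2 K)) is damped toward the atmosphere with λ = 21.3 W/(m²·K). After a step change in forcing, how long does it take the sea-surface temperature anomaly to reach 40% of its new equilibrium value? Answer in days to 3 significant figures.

Areal heat capacity C = 6.49×10^8 J/(m^2 K) (given).
τ = C / λ = 6.49×10^8 / 21.3 = 3.05×10^7 s.
Fraction reached: 1 − e^(−t/τ) = 0.40 ⇒ t = −τ ln(1 − 0.40) = τ × 0.511.
t = 1.56×10^7 s = 180 days.

180 days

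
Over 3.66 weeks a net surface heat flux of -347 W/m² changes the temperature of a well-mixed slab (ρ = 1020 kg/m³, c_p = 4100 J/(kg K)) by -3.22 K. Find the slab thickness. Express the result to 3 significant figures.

57.0 m

Heat input Q = F Δt = -347 × 2.21×10^6 s = -7.68×10^8 J/m².
Required areal heat capacity C = Q / ΔT = 2.39×10^8 J/(m²·K).
Depth D = C / (ρ c_p) = 2.39×10^8 / (1020 × 4100) = 57.0 m.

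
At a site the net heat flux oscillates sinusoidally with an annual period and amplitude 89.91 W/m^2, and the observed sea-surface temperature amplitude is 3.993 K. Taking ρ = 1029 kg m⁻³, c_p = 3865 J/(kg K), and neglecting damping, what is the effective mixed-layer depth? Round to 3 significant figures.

ω = 2π / 3.15×10^7 s = 1.99×10^-7 s⁻¹.
Required C = F₀ / (A ω) = 89.91 / (3.993 × 1.99×10^-7) = 1.13×10^8 J/(m²·K).
D = C / (ρ c_p) = 1.13×10^8 / (1029 × 3865) = 28.4 m.

28.4 m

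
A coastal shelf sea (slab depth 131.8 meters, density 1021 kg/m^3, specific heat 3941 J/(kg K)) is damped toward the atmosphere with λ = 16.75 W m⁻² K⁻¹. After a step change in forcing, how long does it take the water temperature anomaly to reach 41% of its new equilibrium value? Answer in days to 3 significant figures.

Areal heat capacity C = ρ c_p D = 1021 × 3941 × 131.8 = 5.30×10^8 J/(m²·K).
τ = C / λ = 5.30×10^8 / 16.75 = 3.17×10^7 s.
Fraction reached: 1 − e^(−t/τ) = 0.41 ⇒ t = −τ ln(1 − 0.41) = τ × 0.528.
t = 1.67×10^7 s = 193 days.

193 days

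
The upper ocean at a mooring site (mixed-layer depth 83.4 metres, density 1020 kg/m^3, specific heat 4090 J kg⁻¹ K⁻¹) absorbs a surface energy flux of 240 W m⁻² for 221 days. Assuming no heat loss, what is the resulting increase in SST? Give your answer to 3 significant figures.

Areal heat capacity C = ρ c_p D = 1020 × 4090 × 83.4 = 3.48×10^8 J/(m^2 K).
Net heat input Q = F Δt = 240 × (221 days × 86400 s/day) = 4.58×10^9 J/m².
ΔT = Q / C = 4.58×10^9 / 3.48×10^8 = 13.2 K.

13.2 K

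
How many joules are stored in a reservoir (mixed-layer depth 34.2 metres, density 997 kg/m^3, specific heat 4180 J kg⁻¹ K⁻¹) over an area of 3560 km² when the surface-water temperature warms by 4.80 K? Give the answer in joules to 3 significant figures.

2.44×10^18 J

Areal heat capacity C = ρ c_p D = 997 × 4180 × 34.2 = 1.43×10^8 J/(m^2 K).
Heat per unit area: q = C ΔT = 1.43×10^8 × 4.80 = 6.84×10^8 J/m².
Total heat: Q = q × A = 6.84×10^8 × (3560 × 10⁶ m²) = 2.44×10^18 J.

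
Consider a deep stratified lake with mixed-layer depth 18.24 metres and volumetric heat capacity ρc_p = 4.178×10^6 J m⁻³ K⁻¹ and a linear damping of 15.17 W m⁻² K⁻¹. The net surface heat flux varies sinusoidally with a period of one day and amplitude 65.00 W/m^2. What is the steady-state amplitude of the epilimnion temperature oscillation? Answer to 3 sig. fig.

0.0117 K

Areal heat capacity C = ρc_p × D = 4.178×10^6 × 18.24 = 7.62×10^7 J/(m²·K).
Angular frequency ω = 2π / T = 2π / 86400 s = 7.27×10^-5 s⁻¹.
√((Cω)² + λ²) = √((5540)² + 15.17²) = 5540 W/(m²·K).
Amplitude A = F₀ / √((Cω)²+λ²) = 65.00 / 5540 = 0.0117 K.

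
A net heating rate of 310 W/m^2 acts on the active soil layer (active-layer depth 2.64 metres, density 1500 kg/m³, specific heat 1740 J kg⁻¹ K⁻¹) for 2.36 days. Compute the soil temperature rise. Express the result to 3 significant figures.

Areal heat capacity C = ρ c_p D = 1500 × 1740 × 2.64 = 6.89×10^6 J m⁻² K⁻¹.
Net heat input Q = F Δt = 310 × (2.36 days × 86400 s/day) = 6.32×10^7 J/m².
ΔT = Q / C = 6.32×10^7 / 6.89×10^6 = 9.17 K.

9.17 K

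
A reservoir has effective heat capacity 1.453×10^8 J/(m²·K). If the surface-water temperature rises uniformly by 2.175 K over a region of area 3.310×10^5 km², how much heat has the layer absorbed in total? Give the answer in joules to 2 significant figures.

1.0×10^20 J

Areal heat capacity C = 1.453×10^8 J/(m²·K) (given).
Heat per unit area: q = C ΔT = 1.45×10^8 × 2.175 = 3.16×10^8 J/m².
Total heat: Q = q × A = 3.16×10^8 × (3.310×10^5 × 10⁶ m²) = 1.05×10^20 J.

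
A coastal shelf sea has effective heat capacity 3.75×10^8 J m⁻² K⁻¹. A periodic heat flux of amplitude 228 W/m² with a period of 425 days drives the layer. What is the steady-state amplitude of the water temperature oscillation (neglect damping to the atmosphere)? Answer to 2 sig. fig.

3.6 K

Areal heat capacity C = 3.75×10^8 J m⁻² K⁻¹ (given).
Angular frequency ω = 2π / T = 2π / 3.67×10^7 s = 1.71×10^-7 s⁻¹.
Cω = 3.75×10^8 × 1.71×10^-7 = 64.2 W/(m²·K).
Amplitude A = F₀ / (Cω) = 228 / 64.2 = 3.55 K.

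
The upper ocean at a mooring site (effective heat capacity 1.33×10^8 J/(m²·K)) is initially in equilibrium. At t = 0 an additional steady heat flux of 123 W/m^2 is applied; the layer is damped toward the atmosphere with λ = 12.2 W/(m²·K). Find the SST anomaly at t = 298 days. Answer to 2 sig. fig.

9.1 K

Areal heat capacity C = 1.33×10^8 J/(m²·K) (given).
τ = C / λ = 1.33×10^8 / 12.2 = 1.09×10^7 s.
Equilibrium anomaly ΔT_eq = F / λ = 123 / 12.2 = 10.1 K.
t = 298 days = 2.57×10^7 s, so t/τ = 2.36.
ΔT(t) = ΔT_eq (1 − e^(−t/τ)) = 10.1 × (1 − e^−2.36) = 9.13 K.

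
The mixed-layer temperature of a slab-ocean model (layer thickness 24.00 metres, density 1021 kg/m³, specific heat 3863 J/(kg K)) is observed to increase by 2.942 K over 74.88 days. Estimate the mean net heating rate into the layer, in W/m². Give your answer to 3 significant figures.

Areal heat capacity C = ρ c_p D = 1021 × 3863 × 24.00 = 9.47×10^7 J m⁻² K⁻¹.
Required heat per unit area: Q = C ΔT = 9.47×10^7 × 2.942 = 2.78×10^8 J/m².
Flux F = Q / Δt = 2.78×10^8 / 6.47×10^6 s = 43.0 W/m².

43.0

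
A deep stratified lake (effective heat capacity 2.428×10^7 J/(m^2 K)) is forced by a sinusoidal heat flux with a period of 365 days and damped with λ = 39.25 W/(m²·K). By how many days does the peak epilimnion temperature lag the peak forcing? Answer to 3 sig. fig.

7.12 days

Areal heat capacity C = 2.428×10^7 J/(m^2 K) (given).
ω = 2π / 3.15×10^7 s = 1.99×10^-7 s⁻¹.
Phase lag φ = arctan(Cω/λ) = arctan(4.84/39.25) = 0.123 rad.
Time lag = φ / ω = 0.123 / 1.99×10^-7 = 6.15×10^5 s = 7.12 days.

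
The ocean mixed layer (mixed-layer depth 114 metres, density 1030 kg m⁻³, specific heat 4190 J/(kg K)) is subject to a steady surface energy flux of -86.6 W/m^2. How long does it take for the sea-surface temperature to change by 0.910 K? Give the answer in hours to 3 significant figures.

1440 hours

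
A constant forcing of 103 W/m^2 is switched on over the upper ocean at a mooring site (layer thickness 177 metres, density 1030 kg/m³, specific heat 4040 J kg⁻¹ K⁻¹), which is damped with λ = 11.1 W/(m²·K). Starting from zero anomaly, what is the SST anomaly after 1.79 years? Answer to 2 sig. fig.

Areal heat capacity C = ρ c_p D = 1030 × 4040 × 177 = 7.37×10^8 J/(m²·K).
τ = C / λ = 7.37×10^8 / 11.1 = 6.64×10^7 s.
Equilibrium anomaly ΔT_eq = F / λ = 103 / 11.1 = 9.28 K.
t = 1.79 years = 5.65×10^7 s, so t/τ = 0.851.
ΔT(t) = ΔT_eq (1 − e^(−t/τ)) = 9.28 × (1 − e^−0.851) = 5.32 K.

5.3 K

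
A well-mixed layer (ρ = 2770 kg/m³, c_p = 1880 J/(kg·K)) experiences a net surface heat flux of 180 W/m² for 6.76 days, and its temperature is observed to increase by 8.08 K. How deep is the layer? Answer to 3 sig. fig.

Heat input Q = F Δt = 180 × 5.84×10^5 s = 1.05×10^8 J/m².
Required areal heat capacity C = Q / ΔT = 1.30×10^7 J/(m²·K).
Depth D = C / (ρ c_p) = 1.30×10^7 / (2770 × 1880) = 2.50 m.

2.50 m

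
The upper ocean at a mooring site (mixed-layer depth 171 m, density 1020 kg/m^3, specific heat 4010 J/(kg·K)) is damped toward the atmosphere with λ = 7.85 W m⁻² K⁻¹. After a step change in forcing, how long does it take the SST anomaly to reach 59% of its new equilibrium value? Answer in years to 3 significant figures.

Areal heat capacity C = ρ c_p D = 1020 × 4010 × 171 = 6.99×10^8 J/(m²·K).
τ = C / λ = 6.99×10^8 / 7.85 = 8.91×10^7 s.
Fraction reached: 1 − e^(−t/τ) = 0.59 ⇒ t = −τ ln(1 − 0.59) = τ × 0.892.
t = 7.94×10^7 s = 2.52 years.

2.52 years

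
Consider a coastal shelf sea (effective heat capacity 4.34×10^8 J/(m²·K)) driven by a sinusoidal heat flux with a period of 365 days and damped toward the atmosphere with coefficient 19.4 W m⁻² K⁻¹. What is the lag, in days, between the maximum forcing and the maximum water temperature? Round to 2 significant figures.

78 days

Areal heat capacity C = 4.34×10^8 J/(m²·K) (given).
ω = 2π / 3.15×10^7 s = 1.99×10^-7 s⁻¹.
Phase lag φ = arctan(Cω/λ) = arctan(86.5/19.4) = 1.35 rad.
Time lag = φ / ω = 1.35 / 1.99×10^-7 = 6.78×10^6 s = 78.4 days.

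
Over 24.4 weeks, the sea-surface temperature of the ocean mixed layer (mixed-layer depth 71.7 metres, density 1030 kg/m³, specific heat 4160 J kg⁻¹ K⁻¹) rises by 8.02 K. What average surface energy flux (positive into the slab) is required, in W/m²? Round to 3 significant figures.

167

Areal heat capacity C = ρ c_p D = 1030 × 4160 × 71.7 = 3.07×10^8 J/(m²·K).
Required heat per unit area: Q = C ΔT = 3.07×10^8 × 8.02 = 2.46×10^9 J/m².
Flux F = Q / Δt = 2.46×10^9 / 1.48×10^7 s = 167 W/m².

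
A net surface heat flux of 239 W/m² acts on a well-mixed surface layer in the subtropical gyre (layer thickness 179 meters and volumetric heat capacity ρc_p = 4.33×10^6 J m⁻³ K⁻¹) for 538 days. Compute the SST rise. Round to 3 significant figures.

14.3 K

Areal heat capacity C = ρc_p × D = 4.33×10^6 × 179 = 7.75×10^8 J/(m²·K).
Net heat input Q = F Δt = 239 × (538 days × 86400 s/day) = 1.11×10^10 J/m².
ΔT = Q / C = 1.11×10^10 / 7.75×10^8 = 14.3 K.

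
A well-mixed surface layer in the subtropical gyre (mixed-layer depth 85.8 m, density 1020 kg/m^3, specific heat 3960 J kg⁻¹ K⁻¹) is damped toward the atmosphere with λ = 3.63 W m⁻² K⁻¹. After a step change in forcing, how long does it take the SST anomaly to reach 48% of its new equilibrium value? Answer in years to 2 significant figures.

Areal heat capacity C = ρ c_p D = 1020 × 3960 × 85.8 = 3.47×10^8 J/(m^2 K).
τ = C / λ = 3.47×10^8 / 3.63 = 9.55×10^7 s.
Fraction reached: 1 − e^(−t/τ) = 0.48 ⇒ t = −τ ln(1 − 0.48) = τ × 0.654.
t = 6.24×10^7 s = 1.98 years.

2.0 years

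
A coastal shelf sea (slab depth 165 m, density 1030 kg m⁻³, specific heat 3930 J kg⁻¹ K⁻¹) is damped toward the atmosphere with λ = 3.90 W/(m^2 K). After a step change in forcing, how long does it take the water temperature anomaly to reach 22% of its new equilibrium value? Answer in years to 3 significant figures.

1.35 years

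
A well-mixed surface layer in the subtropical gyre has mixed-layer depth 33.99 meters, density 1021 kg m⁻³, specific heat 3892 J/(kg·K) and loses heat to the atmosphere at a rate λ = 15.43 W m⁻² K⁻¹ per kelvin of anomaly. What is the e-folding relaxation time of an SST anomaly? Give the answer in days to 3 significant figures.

Areal heat capacity C = ρ c_p D = 1021 × 3892 × 33.99 = 1.35×10^8 J/(m^2 K).
Relaxation time τ = C / λ = 1.35×10^8 / 15.43 = 8.75×10^6 s.
In days: 8.75×10^6 s / (86400 s/day) = 101 days.

101 days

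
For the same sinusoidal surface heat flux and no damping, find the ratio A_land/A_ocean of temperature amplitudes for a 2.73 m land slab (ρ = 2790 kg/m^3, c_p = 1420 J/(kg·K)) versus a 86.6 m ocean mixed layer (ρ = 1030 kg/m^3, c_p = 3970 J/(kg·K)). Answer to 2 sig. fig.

33

C_ocean = 1030 × 3970 × 86.6 = 3.54×10^8 J/(m²·K).
C_land = 2790 × 1420 × 2.73 = 1.08×10^7 J/(m²·K).
Undamped amplitude ∝ 1/C, so A_land/A_ocean = C_ocean/C_land = 32.7.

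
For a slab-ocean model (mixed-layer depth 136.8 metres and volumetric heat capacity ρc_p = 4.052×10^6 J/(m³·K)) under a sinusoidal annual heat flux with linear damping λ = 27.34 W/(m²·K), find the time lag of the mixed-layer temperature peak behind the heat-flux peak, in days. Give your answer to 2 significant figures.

77 days

Areal heat capacity C = ρc_p × D = 4.052×10^6 × 136.8 = 5.54×10^8 J m⁻² K⁻¹.
ω = 2π / 3.15×10^7 s = 1.99×10^-7 s⁻¹.
Phase lag φ = arctan(Cω/λ) = arctan(110/27.34) = 1.33 rad.
Time lag = φ / ω = 1.33 / 1.99×10^-7 = 6.67×10^6 s = 77.2 days.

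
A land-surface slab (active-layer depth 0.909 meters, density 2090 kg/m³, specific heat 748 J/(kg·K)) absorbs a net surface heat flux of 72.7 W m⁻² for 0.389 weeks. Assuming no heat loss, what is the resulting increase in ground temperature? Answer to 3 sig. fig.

Areal heat capacity C = ρ c_p D = 2090 × 748 × 0.909 = 1.42×10^6 J m⁻² K⁻¹.
Net heat input Q = F Δt = 72.7 × (0.389 weeks × 6.048×10^5 s/week) = 1.71×10^7 J/m².
ΔT = Q / C = 1.71×10^7 / 1.42×10^6 = 12.0 K.

12.0 K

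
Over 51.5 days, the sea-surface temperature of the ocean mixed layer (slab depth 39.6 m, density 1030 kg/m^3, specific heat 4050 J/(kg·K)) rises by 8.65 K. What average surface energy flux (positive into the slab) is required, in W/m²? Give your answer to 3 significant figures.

Areal heat capacity C = ρ c_p D = 1030 × 4050 × 39.6 = 1.65×10^8 J m⁻² K⁻¹.
Required heat per unit area: Q = C ΔT = 1.65×10^8 × 8.65 = 1.43×10^9 J/m².
Flux F = Q / Δt = 1.43×10^9 / 4.45×10^6 s = 321 W/m².

321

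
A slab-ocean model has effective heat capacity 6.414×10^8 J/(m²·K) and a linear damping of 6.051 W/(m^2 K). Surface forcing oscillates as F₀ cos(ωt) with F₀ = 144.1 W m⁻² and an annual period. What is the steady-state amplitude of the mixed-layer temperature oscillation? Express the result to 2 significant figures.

1.1 K

Areal heat capacity C = 6.414×10^8 J/(m²·K) (given).
Angular frequency ω = 2π / T = 2π / 3.15×10^7 s = 1.99×10^-7 s⁻¹.
√((Cω)² + λ²) = √((128)² + 6.051²) = 128 W/(m²·K).
Amplitude A = F₀ / √((Cω)²+λ²) = 144.1 / 128 = 1.13 K.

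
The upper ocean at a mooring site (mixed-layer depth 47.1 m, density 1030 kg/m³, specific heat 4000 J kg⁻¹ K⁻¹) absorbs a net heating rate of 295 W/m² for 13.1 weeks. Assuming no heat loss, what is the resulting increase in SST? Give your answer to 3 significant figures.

Areal heat capacity C = ρ c_p D = 1030 × 4000 × 47.1 = 1.94×10^8 J/(m²·K).
Net heat input Q = F Δt = 295 × (13.1 weeks × 6.048×10^5 s/week) = 2.34×10^9 J/m².
ΔT = Q / C = 2.34×10^9 / 1.94×10^8 = 12.0 K.

12.0 K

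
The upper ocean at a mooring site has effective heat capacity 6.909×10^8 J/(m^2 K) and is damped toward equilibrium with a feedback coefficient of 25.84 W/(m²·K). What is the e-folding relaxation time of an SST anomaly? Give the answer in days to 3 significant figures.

Areal heat capacity C = 6.909×10^8 J/(m^2 K) (given).
Relaxation time τ = C / λ = 6.91×10^8 / 25.84 = 2.67×10^7 s.
In days: 2.67×10^7 s / (86400 s/day) = 309 days.

309 days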